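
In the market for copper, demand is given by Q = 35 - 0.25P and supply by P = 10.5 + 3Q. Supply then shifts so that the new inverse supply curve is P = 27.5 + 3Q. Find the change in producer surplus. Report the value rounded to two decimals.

-125.94

Rewriting demand in inverse form: P = 140 - 4Q.
Initial equilibrium: Q_0 = 18.5, P_0 = 66; CS_0 = (1/2)(18.5)(74) = 684.5, PS_0 = (1/2)(18.5)(55.5) = 513.375.
New equilibrium: 140 - 4Q = 27.5 + 3Q gives Q_1 = 16.0714, P_1 = 75.7143; CS_1 = 516.5816, PS_1 = 387.4362.
Change in producer surplus = 387.4362 - 513.375 = -125.9388.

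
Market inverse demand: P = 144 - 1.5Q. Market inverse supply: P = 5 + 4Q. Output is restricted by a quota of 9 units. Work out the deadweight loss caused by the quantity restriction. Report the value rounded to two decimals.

Without the quota, 144 - 1.5Q = 5 + 4Q gives Q* = 25.2727.
At Q = 9 the demand price is 144 - 1.5(9) = 130.5 and the supply price is 5 + 4(9) = 41.
DWL = (1/2)(gap between curves at 9) x (Q* - 9) = (1/2)(89.5)(16.2727) = 728.2045.

728.20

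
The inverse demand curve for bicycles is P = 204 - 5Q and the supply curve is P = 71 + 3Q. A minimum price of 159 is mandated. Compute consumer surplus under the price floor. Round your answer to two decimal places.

202.50

Free-market equilibrium: 204 - 5Q = 71 + 3Q gives Q* = 16.625, P* = 120.875.
At the floor price 159, quantity demanded is (204 - 159)/5 = 9; demand is the short side, so Q = 9 trades at P = 159.
CS is the triangle under demand above 159: (1/2)(9)(204 - 159) = 202.5.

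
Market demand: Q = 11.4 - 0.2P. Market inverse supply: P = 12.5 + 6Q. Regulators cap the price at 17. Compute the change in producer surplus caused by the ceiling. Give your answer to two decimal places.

Rewriting demand in inverse form: P = 57 - 5Q.
Without the control, 57 - 5Q = 12.5 + 6Q so Q* = 4.0455 and P* = 36.7727.
At P = 17, sellers supply (17 - 12.5)/6 = 0.75 while buyers want more, so the quantity traded is 0.75 at price 17.
PS goes from (1/2)(4.0455)(24.2727) = 49.0971 to 1.6875 (computed as (17 - 12.5)(0.75) - (1/2)(6)(0.75)^2), a change of -47.4096.

-47.41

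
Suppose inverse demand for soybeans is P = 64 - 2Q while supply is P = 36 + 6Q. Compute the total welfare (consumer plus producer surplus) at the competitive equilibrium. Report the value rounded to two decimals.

Setting demand equal to supply, 28 = 8Q, so Q* = 3.5 and P* = 57.
Total surplus is the full triangle between the curves from 0 to Q*: (1/2)(3.5)(64 - 36) = 49.

49.00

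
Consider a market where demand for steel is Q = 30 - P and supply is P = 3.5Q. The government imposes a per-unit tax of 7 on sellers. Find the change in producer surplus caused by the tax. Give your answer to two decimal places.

-32.06

Rewriting demand in inverse form: P = 30 - Q.
Without the tax, 30 - Q = 3.5Q so Q* = 6.6667 and P* = 23.3333.
With the tax, sellers need 7 more per unit: 30 - Q = 3.5Q + 7, so Q_t = 5.1111. Buyers pay P_b = 24.8889; sellers receive P_s = P_b - 7 = 17.8889.
Producers lose the trapezoid between P_s and P* out to Q_t plus the triangle from Q_t to Q*: change in PS = 45.716 - 77.7778 = -32.0617.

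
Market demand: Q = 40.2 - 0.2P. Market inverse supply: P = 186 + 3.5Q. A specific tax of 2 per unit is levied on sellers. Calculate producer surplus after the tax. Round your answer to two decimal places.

4.09

Rewriting demand in inverse form: P = 201 - 5Q.
Pre-tax equilibrium: 201 - 5Q = 186 + 3.5Q gives Q* = 1.7647, P* = 192.1765.
With the tax, sellers need 2 more per unit: 201 - 5Q = 186 + 3.5Q + 2, so Q_t = 1.5294. Buyers pay P_b = 193.3529; sellers receive P_s = P_b - 2 = 191.3529.
PS = (1/2)(Q_t)(P_s - 186) = (1/2)(1.5294)(5.3529) = 4.0934.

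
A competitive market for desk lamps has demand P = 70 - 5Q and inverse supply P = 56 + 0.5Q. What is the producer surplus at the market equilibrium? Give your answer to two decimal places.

Equilibrium: 70 - 5Q = 56 + 0.5Q, so Q* = 2.5455 and P* = 57.2727.
The supply curve's price intercept is 56, so PS = (1/2)(Q*)(P* - 56) = (1/2)(2.5455)(1.2727) = 1.6198.

1.62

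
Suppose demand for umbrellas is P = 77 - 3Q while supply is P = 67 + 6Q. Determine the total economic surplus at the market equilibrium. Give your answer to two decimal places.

Set 77 - 3Q = 67 + 6Q, which gives 10 = 9Q, so Q* = 1.1111 and P* = 77 - 3(1.1111) = 73.6667.
Total surplus is the full triangle between the curves from 0 to Q*: (1/2)(1.1111)(77 - 67) = 5.5556.

5.56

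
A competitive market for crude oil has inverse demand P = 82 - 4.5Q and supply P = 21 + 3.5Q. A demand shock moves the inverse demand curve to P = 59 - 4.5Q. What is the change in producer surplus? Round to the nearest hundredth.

Initial equilibrium: Q_0 = 7.625, P_0 = 47.6875; CS_0 = (1/2)(7.625)(34.3125) = 130.8164, PS_0 = (1/2)(7.625)(26.6875) = 101.7461.
New equilibrium: 59 - 4.5Q = 21 + 3.5Q gives Q_1 = 4.75, P_1 = 37.625; CS_1 = 50.7656, PS_1 = 39.4844.
Change in producer surplus = 39.4844 - 101.7461 = -62.2617.

-62.26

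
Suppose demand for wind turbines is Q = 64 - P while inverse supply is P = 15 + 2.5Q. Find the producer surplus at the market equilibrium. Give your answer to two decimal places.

245.00

Rewriting demand in inverse form: P = 64 - Q.
Setting demand equal to supply, 49 = 3.5Q, so Q* = 14 and P* = 50.
PS is the area between P* and the supply curve from 0 to Q*: (1/2)(14)(35) = 245.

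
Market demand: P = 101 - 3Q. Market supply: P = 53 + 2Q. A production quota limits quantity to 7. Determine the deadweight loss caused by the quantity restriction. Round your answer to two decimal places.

Without the quota, 101 - 3Q = 53 + 2Q gives Q* = 9.6.
At Q = 7 the demand price is 101 - 3(7) = 80 and the supply price is 53 + 2(7) = 67.
DWL = (1/2)(gap between curves at 7) x (Q* - 7) = (1/2)(13)(2.6) = 16.9.

16.90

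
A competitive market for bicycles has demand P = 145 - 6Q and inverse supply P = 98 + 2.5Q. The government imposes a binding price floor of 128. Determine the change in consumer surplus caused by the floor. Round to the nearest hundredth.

Free-market equilibrium: 145 - 6Q = 98 + 2.5Q gives Q* = 5.5294, P* = 111.8235.
At P = 128, buyers demand (145 - 128)/6 = 2.8333 while sellers would supply more, so the quantity traded is 2.8333 at price 128.
CS goes from (1/2)(5.5294)(33.1765) = 91.7232 to 24.0833 (computed as (145 - 128)(2.8333) - (1/2)(6)(2.8333)^2), a change of -67.6399.

-67.64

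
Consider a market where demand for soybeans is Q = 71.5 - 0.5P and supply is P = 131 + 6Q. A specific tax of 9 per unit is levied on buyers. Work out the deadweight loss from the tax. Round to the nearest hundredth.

Rewriting demand in inverse form: P = 143 - 2Q.
Pre-tax equilibrium: 143 - 2Q = 131 + 6Q gives Q* = 1.5, P* = 140.
With the tax, buyers' net willingness to pay falls by 9: (143 - 9) - 2Q = 131 + 6Q, so Q_t = 0.375. Buyers pay P_b = 142.25; sellers receive P_s = P_b - 9 = 133.25.
Deadweight loss is the triangle between the curves from Q_t to Q*: (1/2)(1.5 - 0.375)(9) = 5.0625.

5.06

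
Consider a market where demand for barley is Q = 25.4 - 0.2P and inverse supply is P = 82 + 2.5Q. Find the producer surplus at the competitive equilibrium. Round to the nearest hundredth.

Rewriting demand in inverse form: P = 127 - 5Q.
Equilibrium: 127 - 5Q = 82 + 2.5Q, so Q* = 6 and P* = 97.
The supply curve's price intercept is 82, so PS = (1/2)(Q*)(P* - 82) = (1/2)(6)(15) = 45.

45.00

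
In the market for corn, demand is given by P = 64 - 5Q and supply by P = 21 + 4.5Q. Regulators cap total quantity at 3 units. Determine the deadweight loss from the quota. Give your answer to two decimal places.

11.07

Unrestricted equilibrium: Q* = (64 - 21)/(5 + 4.5) = 4.5263.
At Q = 3 the demand price is 64 - 5(3) = 49 and the supply price is 21 + 4.5(3) = 34.5.
DWL = (1/2)(gap between curves at 3) x (Q* - 3) = (1/2)(14.5)(1.5263) = 11.0658.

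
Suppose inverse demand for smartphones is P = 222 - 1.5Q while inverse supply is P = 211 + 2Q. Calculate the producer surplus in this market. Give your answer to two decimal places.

9.88

Set 222 - 1.5Q = 211 + 2Q, which gives 11 = 3.5Q, so Q* = 3.1429 and P* = 222 - 1.5(3.1429) = 217.2857.
The supply curve's price intercept is 211, so PS = (1/2)(Q*)(P* - 211) = (1/2)(3.1429)(6.2857) = 9.8776.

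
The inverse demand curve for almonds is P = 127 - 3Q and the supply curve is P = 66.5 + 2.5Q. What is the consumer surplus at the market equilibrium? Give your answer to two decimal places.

Equilibrium: 127 - 3Q = 66.5 + 2.5Q, so Q* = 11 and P* = 94.
The demand choke price is 127, so CS = (1/2)(Q*)(127 - P*) = (1/2)(11)(33) = 181.5.

181.50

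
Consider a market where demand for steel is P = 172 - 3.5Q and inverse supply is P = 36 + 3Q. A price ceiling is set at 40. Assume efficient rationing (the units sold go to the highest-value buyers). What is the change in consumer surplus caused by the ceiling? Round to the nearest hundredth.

-593.22

Free-market equilibrium: 172 - 3.5Q = 36 + 3Q gives Q* = 20.9231, P* = 98.7692.
At P = 40, sellers supply (40 - 36)/3 = 1.3333 while buyers want more, so the quantity traded is 1.3333 at price 40.
CS goes from (1/2)(20.9231)(73.2308) = 766.1065 to 172.8889 (computed as (172 - 40)(1.3333) - (1/2)(3.5)(1.3333)^2), a change of -593.2176.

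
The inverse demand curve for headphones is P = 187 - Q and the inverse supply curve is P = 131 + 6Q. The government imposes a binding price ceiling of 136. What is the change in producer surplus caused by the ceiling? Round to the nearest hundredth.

Free-market equilibrium: 187 - Q = 131 + 6Q gives Q* = 8, P* = 179.
At the ceiling price 136, quantity supplied is (136 - 131)/6 = 0.8333; supply is the short side, so Q = 0.8333 trades at P = 136.
PS goes from (1/2)(8)(48) = 192 to 2.0833 (computed as (136 - 131)(0.8333) - (1/2)(6)(0.8333)^2), a change of -189.9167.

-189.92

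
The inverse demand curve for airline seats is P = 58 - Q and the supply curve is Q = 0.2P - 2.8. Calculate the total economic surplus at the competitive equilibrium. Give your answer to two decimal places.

Rewriting supply in inverse form: P = 14 + 5Q.
Setting demand equal to supply, 44 = 6Q, so Q* = 7.3333 and P* = 50.6667.
Total surplus is the full triangle between the curves from 0 to Q*: (1/2)(7.3333)(58 - 14) = 161.3333.

161.33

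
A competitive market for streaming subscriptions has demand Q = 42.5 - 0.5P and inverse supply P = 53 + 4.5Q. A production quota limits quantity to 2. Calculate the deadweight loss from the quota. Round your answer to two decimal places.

27.77

Rewriting demand in inverse form: P = 85 - 2Q.
Unrestricted equilibrium: Q* = (85 - 53)/(2 + 4.5) = 4.9231.
At Q = 2 the demand price is 85 - 2(2) = 81 and the supply price is 53 + 4.5(2) = 62.
DWL = (1/2)(gap between curves at 2) x (Q* - 2) = (1/2)(19)(2.9231) = 27.7692.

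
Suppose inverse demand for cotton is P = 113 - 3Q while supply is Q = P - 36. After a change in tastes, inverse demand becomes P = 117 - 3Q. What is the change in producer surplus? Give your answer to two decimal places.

19.75

Rewriting supply in inverse form: P = 36 + Q.
Initial equilibrium: Q_0 = 19.25, P_0 = 55.25; CS_0 = (1/2)(19.25)(57.75) = 555.8438, PS_0 = (1/2)(19.25)(19.25) = 185.2812.
New equilibrium: 117 - 3Q = 36 + Q gives Q_1 = 20.25, P_1 = 56.25; CS_1 = 615.0938, PS_1 = 205.0312.
Change in producer surplus = 205.0312 - 185.2812 = 19.75.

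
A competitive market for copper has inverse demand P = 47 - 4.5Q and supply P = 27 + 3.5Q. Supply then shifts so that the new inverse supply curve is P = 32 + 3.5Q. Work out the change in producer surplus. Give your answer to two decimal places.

-4.79

Initial equilibrium: Q_0 = 2.5, P_0 = 35.75; CS_0 = (1/2)(2.5)(11.25) = 14.0625, PS_0 = (1/2)(2.5)(8.75) = 10.9375.
New equilibrium: 47 - 4.5Q = 32 + 3.5Q gives Q_1 = 1.875, P_1 = 38.5625; CS_1 = 7.9102, PS_1 = 6.1523.
Change in producer surplus = 6.1523 - 10.9375 = -4.7852.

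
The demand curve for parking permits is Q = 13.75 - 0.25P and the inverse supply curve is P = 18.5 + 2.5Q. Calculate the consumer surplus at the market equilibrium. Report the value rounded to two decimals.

63.07

Rewriting demand in inverse form: P = 55 - 4Q.
Setting demand equal to supply, 36.5 = 6.5Q, so Q* = 5.6154 and P* = 32.5385.
Consumer surplus is the triangle under demand above P*: (1/2)(5.6154)(55 - 32.5385) = (1/2)(5.6154)(22.4615) = 63.0651.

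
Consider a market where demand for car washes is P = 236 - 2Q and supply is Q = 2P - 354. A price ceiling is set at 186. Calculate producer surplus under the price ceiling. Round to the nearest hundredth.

Rewriting supply in inverse form: P = 177 + 0.5Q.
Free-market equilibrium: 236 - 2Q = 177 + 0.5Q gives Q* = 23.6, P* = 188.8.
At the ceiling price 186, quantity supplied is (186 - 177)/0.5 = 18; supply is the short side, so Q = 18 trades at P = 186.
PS is the triangle above supply below 186: (1/2)(18)(186 - 177) = 81.

81.00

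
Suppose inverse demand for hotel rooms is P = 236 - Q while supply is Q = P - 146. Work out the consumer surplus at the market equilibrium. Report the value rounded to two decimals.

Rewriting supply in inverse form: P = 146 + Q.
Setting demand equal to supply, 90 = 2Q, so Q* = 45 and P* = 191.
Consumer surplus is the triangle under demand above P*: (1/2)(45)(236 - 191) = (1/2)(45)(45) = 1012.5.

1012.50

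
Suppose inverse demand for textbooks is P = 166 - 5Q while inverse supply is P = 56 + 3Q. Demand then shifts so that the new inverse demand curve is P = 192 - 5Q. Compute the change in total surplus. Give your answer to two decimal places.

Initial equilibrium: Q_0 = 13.75, P_0 = 97.25; CS_0 = (1/2)(13.75)(68.75) = 472.6562, PS_0 = (1/2)(13.75)(41.25) = 283.5938.
New equilibrium: 192 - 5Q = 56 + 3Q gives Q_1 = 17, P_1 = 107; CS_1 = 722.5, PS_1 = 433.5.
Change in total surplus = (722.5 + 433.5) - (472.6562 + 283.5938) = 399.75.

399.75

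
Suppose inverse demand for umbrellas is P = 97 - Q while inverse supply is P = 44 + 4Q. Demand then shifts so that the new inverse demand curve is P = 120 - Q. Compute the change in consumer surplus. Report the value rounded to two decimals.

59.34

Initial equilibrium: Q_0 = 10.6, P_0 = 86.4; CS_0 = (1/2)(10.6)(10.6) = 56.18, PS_0 = (1/2)(10.6)(42.4) = 224.72.
New equilibrium: 120 - Q = 44 + 4Q gives Q_1 = 15.2, P_1 = 104.8; CS_1 = 115.52, PS_1 = 462.08.
Change in consumer surplus = 115.52 - 56.18 = 59.34.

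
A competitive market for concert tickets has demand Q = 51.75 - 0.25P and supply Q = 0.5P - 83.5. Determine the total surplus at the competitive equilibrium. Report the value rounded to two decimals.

Rewriting demand in inverse form: P = 207 - 4Q.
Rewriting supply in inverse form: P = 167 + 2Q.
Setting demand equal to supply, 40 = 6Q, so Q* = 6.6667 and P* = 180.3333.
Total surplus is the full triangle between the curves from 0 to Q*: (1/2)(6.6667)(207 - 167) = 133.3333.

133.33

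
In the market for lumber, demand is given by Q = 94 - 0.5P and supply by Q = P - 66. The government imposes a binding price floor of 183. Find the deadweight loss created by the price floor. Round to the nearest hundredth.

Rewriting demand in inverse form: P = 188 - 2Q.
Rewriting supply in inverse form: P = 66 + Q.
Free-market equilibrium: 188 - 2Q = 66 + Q gives Q* = 40.6667, P* = 106.6667.
At P = 183, buyers demand (188 - 183)/2 = 2.5 while sellers would supply more, so the quantity traded is 2.5 at price 183.
At Q = 2.5 the demand price is 183 and the supply price is 68.5. Deadweight loss is the triangle between the curves from 2.5 to 40.6667: (1/2)(183 - 68.5)(40.6667 - 2.5) = 2185.0417.

2185.04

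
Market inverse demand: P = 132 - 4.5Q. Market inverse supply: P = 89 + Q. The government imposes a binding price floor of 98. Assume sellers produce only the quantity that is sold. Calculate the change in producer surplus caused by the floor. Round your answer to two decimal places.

Free-market equilibrium: 132 - 4.5Q = 89 + Q gives Q* = 7.8182, P* = 96.8182.
At P = 98, buyers demand (132 - 98)/4.5 = 7.5556 while sellers would supply more, so the quantity traded is 7.5556 at price 98.
PS goes from (1/2)(7.8182)(7.8182) = 30.562 to 39.4568 (computed as (98 - 89)(7.5556) - (1/2)(1)(7.5556)^2), a change of 8.8948.

8.89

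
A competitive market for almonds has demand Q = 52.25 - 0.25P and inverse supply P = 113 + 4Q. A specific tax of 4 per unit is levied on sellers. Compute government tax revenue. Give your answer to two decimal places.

Rewriting demand in inverse form: P = 209 - 4Q.
Without the tax, 209 - 4Q = 113 + 4Q so Q* = 12 and P* = 161.
With the tax, sellers need 4 more per unit: 209 - 4Q = 113 + 4Q + 4, so Q_t = 11.5. Buyers pay P_b = 163; sellers receive P_s = P_b - 4 = 159.
Revenue is the tax times quantity traded: 4 x 11.5 = 46.

46.00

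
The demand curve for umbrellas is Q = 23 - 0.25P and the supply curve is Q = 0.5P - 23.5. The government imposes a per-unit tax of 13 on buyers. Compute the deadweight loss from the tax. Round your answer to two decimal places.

14.08

Rewriting demand in inverse form: P = 92 - 4Q.
Rewriting supply in inverse form: P = 47 + 2Q.
Pre-tax equilibrium: 92 - 4Q = 47 + 2Q gives Q* = 7.5, P* = 62.
A tax on buyers shifts demand down by 13: (92 - 13) - 4Q = 47 + 2Q, so Q_t = 5.3333. Buyers pay P_b = 70.6667; sellers receive P_s = P_b - 13 = 57.6667.
Deadweight loss is the triangle between the curves from Q_t to Q*: (1/2)(7.5 - 5.3333)(13) = 14.0833.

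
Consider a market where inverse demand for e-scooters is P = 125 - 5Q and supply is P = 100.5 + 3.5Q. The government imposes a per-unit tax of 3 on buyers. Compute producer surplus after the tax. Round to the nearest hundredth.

Pre-tax equilibrium: 125 - 5Q = 100.5 + 3.5Q gives Q* = 2.8824, P* = 110.5882.
With the tax, buyers' net willingness to pay falls by 3: (125 - 3) - 5Q = 100.5 + 3.5Q, so Q_t = 2.5294. Buyers pay P_b = 112.3529; sellers receive P_s = P_b - 3 = 109.3529.
Producer surplus is the triangle above supply below P_s: (1/2)(2.5294)(109.3529 - 100.5) = 11.1964.

11.20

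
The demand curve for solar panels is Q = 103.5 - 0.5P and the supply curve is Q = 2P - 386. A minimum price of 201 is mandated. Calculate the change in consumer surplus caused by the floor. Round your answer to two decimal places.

Rewriting demand in inverse form: P = 207 - 2Q.
Rewriting supply in inverse form: P = 193 + 0.5Q.
Without the control, 207 - 2Q = 193 + 0.5Q so Q* = 5.6 and P* = 195.8.
At the floor price 201, quantity demanded is (207 - 201)/2 = 3; demand is the short side, so Q = 3 trades at P = 201.
CS goes from (1/2)(5.6)(11.2) = 31.36 to 9 (computed as (207 - 201)(3) - (1/2)(2)(3)^2), a change of -22.36.

-22.36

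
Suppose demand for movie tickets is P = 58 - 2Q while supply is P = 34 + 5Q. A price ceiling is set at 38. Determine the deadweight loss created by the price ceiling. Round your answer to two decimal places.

24.18

Free-market equilibrium: 58 - 2Q = 34 + 5Q gives Q* = 3.4286, P* = 51.1429.
At the ceiling price 38, quantity supplied is (38 - 34)/5 = 0.8; supply is the short side, so Q = 0.8 trades at P = 38.
At Q = 0.8 the demand price is 56.4 and the supply price is 38. Deadweight loss is the triangle between the curves from 0.8 to 3.4286: (1/2)(56.4 - 38)(3.4286 - 0.8) = 24.1829.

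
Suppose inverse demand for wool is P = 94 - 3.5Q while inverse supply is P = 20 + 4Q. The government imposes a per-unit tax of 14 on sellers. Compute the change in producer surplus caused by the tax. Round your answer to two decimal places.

-66.70

Without the tax, 94 - 3.5Q = 20 + 4Q so Q* = 9.8667 and P* = 59.4667.
With the tax, sellers need 14 more per unit: 94 - 3.5Q = 20 + 4Q + 14, so Q_t = 8. Buyers pay P_b = 66; sellers receive P_s = P_b - 14 = 52.
PS falls from (1/2)(9.8667)(39.4667) = 194.7022 to (1/2)(8)(32) = 128, a change of -66.7022.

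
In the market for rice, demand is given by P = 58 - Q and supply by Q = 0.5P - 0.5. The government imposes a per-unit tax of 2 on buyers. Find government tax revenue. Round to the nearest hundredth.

Rewriting supply in inverse form: P = 1 + 2Q.
Pre-tax equilibrium: 58 - Q = 1 + 2Q gives Q* = 19, P* = 39.
A tax on buyers shifts demand down by 2: (58 - 2) - Q = 1 + 2Q, so Q_t = 18.3333. Buyers pay P_b = 39.6667; sellers receive P_s = P_b - 2 = 37.6667.
Revenue is the tax times quantity traded: 2 x 18.3333 = 36.6667.

36.67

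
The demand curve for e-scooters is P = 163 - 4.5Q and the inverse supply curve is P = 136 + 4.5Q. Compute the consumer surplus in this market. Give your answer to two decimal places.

Set 163 - 4.5Q = 136 + 4.5Q, which gives 27 = 9Q, so Q* = 3 and P* = 163 - 4.5(3) = 149.5.
CS is the area between the demand curve and P* from 0 to Q*: (1/2)(3)(13.5) = 20.25.

20.25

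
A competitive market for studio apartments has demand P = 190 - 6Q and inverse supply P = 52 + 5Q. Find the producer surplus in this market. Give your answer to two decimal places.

Equilibrium: 190 - 6Q = 52 + 5Q, so Q* = 12.5455 and P* = 114.7273.
Producer surplus is the triangle above supply below P*: (1/2)(12.5455)(114.7273 - 52) = (1/2)(12.5455)(62.7273) = 393.4711.

393.47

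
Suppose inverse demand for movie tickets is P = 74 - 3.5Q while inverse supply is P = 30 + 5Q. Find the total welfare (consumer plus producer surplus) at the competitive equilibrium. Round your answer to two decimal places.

113.88

Setting demand equal to supply, 44 = 8.5Q, so Q* = 5.1765 and P* = 55.8824.
Total surplus is the full triangle between the curves from 0 to Q*: (1/2)(5.1765)(74 - 30) = 113.8824.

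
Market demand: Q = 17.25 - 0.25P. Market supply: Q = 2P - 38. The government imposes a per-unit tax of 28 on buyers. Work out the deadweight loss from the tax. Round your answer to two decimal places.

Rewriting demand in inverse form: P = 69 - 4Q.
Rewriting supply in inverse form: P = 19 + 0.5Q.
Pre-tax equilibrium: 69 - 4Q = 19 + 0.5Q gives Q* = 11.1111, P* = 24.5556.
With the tax, buyers' net willingness to pay falls by 28: (69 - 28) - 4Q = 19 + 0.5Q, so Q_t = 4.8889. Buyers pay P_b = 49.4444; sellers receive P_s = P_b - 28 = 21.4444.
Deadweight loss is the triangle between the curves from Q_t to Q*: (1/2)(11.1111 - 4.8889)(28) = 87.1111.

87.11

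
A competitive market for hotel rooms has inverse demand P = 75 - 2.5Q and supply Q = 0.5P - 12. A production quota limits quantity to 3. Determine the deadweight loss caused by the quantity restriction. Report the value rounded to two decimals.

156.25

Rewriting supply in inverse form: P = 24 + 2Q.
Unrestricted equilibrium: Q* = (75 - 24)/(2.5 + 2) = 11.3333.
At Q = 3 the demand price is 75 - 2.5(3) = 67.5 and the supply price is 24 + 2(3) = 30.
DWL = (1/2)(gap between curves at 3) x (Q* - 3) = (1/2)(37.5)(8.3333) = 156.25.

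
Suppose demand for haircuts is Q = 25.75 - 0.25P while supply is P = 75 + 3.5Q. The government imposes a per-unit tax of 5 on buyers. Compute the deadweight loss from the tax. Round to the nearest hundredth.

Rewriting demand in inverse form: P = 103 - 4Q.
Pre-tax equilibrium: 103 - 4Q = 75 + 3.5Q gives Q* = 3.7333, P* = 88.0667.
With the tax, buyers' net willingness to pay falls by 5: (103 - 5) - 4Q = 75 + 3.5Q, so Q_t = 3.0667. Buyers pay P_b = 90.7333; sellers receive P_s = P_b - 5 = 85.7333.
Deadweight loss is the triangle between the curves from Q_t to Q*: (1/2)(3.7333 - 3.0667)(5) = 1.6667.

1.67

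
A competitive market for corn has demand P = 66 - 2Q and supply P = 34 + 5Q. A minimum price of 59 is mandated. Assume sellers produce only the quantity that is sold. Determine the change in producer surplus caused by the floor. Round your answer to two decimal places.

Free-market equilibrium: 66 - 2Q = 34 + 5Q gives Q* = 4.5714, P* = 56.8571.
At P = 59, buyers demand (66 - 59)/2 = 3.5 while sellers would supply more, so the quantity traded is 3.5 at price 59.
PS goes from (1/2)(4.5714)(22.8571) = 52.2449 to 56.875 (computed as (59 - 34)(3.5) - (1/2)(5)(3.5)^2), a change of 4.6301.

4.63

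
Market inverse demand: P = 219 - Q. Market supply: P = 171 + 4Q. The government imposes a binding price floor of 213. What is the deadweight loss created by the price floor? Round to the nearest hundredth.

Without the control, 219 - Q = 171 + 4Q so Q* = 9.6 and P* = 209.4.
At P = 213, buyers demand (219 - 213)/1 = 6 while sellers would supply more, so the quantity traded is 6 at price 213.
The lost-trades triangle has base Q* - 6 = 3.6 and height equal to the gap between the curves at Q = 6, which is 213 - 195 = 18. DWL = (1/2)(3.6)(18) = 32.4.

32.40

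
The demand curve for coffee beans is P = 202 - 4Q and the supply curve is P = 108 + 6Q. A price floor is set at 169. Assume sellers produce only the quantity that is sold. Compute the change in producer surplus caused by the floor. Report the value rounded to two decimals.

Free-market equilibrium: 202 - 4Q = 108 + 6Q gives Q* = 9.4, P* = 164.4.
At P = 169, buyers demand (202 - 169)/4 = 8.25 while sellers would supply more, so the quantity traded is 8.25 at price 169.
PS goes from (1/2)(9.4)(56.4) = 265.08 to 299.0625 (computed as (169 - 108)(8.25) - (1/2)(6)(8.25)^2), a change of 33.9825.

33.98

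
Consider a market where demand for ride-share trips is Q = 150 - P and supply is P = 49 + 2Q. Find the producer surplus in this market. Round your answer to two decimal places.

Rewriting demand in inverse form: P = 150 - Q.
Set 150 - Q = 49 + 2Q, which gives 101 = 3Q, so Q* = 33.6667 and P* = 150 - (33.6667) = 116.3333.
Producer surplus is the triangle above supply below P*: (1/2)(33.6667)(116.3333 - 49) = (1/2)(33.6667)(67.3333) = 1133.4444.

1133.44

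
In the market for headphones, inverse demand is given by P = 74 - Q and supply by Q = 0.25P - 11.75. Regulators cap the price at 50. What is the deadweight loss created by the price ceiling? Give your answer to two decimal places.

54.06

Rewriting supply in inverse form: P = 47 + 4Q.
Free-market equilibrium: 74 - Q = 47 + 4Q gives Q* = 5.4, P* = 68.6.
At P = 50, sellers supply (50 - 47)/4 = 0.75 while buyers want more, so the quantity traded is 0.75 at price 50.
At Q = 0.75 the demand price is 73.25 and the supply price is 50. Deadweight loss is the triangle between the curves from 0.75 to 5.4: (1/2)(73.25 - 50)(5.4 - 0.75) = 54.0562.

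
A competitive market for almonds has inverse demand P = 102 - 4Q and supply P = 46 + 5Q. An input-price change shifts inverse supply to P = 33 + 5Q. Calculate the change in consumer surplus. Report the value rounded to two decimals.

Initial equilibrium: Q_0 = 6.2222, P_0 = 77.1111; CS_0 = (1/2)(6.2222)(24.8889) = 77.4321, PS_0 = (1/2)(6.2222)(31.1111) = 96.7901.
New equilibrium: 102 - 4Q = 33 + 5Q gives Q_1 = 7.6667, P_1 = 71.3333; CS_1 = 117.5556, PS_1 = 146.9444.
Change in consumer surplus = 117.5556 - 77.4321 = 40.1235.

40.12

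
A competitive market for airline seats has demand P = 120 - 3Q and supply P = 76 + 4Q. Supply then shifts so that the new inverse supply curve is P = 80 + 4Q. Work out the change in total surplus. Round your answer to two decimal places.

-24.00

Initial equilibrium: Q_0 = 6.2857, P_0 = 101.1429; CS_0 = (1/2)(6.2857)(18.8571) = 59.2653, PS_0 = (1/2)(6.2857)(25.1429) = 79.0204.
New equilibrium: 120 - 3Q = 80 + 4Q gives Q_1 = 5.7143, P_1 = 102.8571; CS_1 = 48.9796, PS_1 = 65.3061.
Change in total surplus = (48.9796 + 65.3061) - (59.2653 + 79.0204) = -24.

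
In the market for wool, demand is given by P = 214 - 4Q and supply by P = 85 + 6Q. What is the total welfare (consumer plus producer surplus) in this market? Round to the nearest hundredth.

832.05

Equilibrium: 214 - 4Q = 85 + 6Q, so Q* = 12.9 and P* = 162.4.
CS = (1/2)(12.9)(51.6) = 332.82 and PS = (1/2)(12.9)(77.4) = 499.23, so total surplus = 832.05.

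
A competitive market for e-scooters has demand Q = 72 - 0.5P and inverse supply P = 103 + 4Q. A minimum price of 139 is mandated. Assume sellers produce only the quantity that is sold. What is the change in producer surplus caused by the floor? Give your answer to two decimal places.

-15.89

Rewriting demand in inverse form: P = 144 - 2Q.
Without the control, 144 - 2Q = 103 + 4Q so Q* = 6.8333 and P* = 130.3333.
At the floor price 139, quantity demanded is (144 - 139)/2 = 2.5; demand is the short side, so Q = 2.5 trades at P = 139.
PS goes from (1/2)(6.8333)(27.3333) = 93.3889 to 77.5 (computed as (139 - 103)(2.5) - (1/2)(4)(2.5)^2), a change of -15.8889.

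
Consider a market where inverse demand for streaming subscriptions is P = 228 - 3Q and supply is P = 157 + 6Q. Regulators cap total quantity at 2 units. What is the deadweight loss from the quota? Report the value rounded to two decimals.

Without the quota, 228 - 3Q = 157 + 6Q gives Q* = 7.8889.
At Q = 2 the demand price is 228 - 3(2) = 222 and the supply price is 157 + 6(2) = 169.
Deadweight loss is the triangle between the curves from 2 to 7.8889: (1/2)(222 - 169)(7.8889 - 2) = 156.0556.

156.06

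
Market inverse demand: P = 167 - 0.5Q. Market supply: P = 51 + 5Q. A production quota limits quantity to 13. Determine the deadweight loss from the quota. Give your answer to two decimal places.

180.02

Unrestricted equilibrium: Q* = (167 - 51)/(0.5 + 5) = 21.0909.
At Q = 13 the demand price is 167 - 0.5(13) = 160.5 and the supply price is 51 + 5(13) = 116.
Deadweight loss is the triangle between the curves from 13 to 21.0909: (1/2)(160.5 - 116)(21.0909 - 13) = 180.0227.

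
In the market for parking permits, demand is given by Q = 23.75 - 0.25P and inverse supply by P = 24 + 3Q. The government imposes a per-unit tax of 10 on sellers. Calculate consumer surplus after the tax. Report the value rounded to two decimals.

Rewriting demand in inverse form: P = 95 - 4Q.
Without the tax, 95 - 4Q = 24 + 3Q so Q* = 10.1429 and P* = 54.4286.
A tax on sellers shifts supply up by 10: 95 - 4Q = 24 + 3Q + 10, so Q_t = 8.7143. Buyers pay P_b = 60.1429; sellers receive P_s = P_b - 10 = 50.1429.
CS = (1/2)(Q_t)(95 - P_b) = (1/2)(8.7143)(34.8571) = 151.8776.

151.88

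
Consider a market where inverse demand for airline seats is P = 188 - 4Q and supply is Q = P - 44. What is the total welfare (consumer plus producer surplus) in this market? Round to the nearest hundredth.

2073.60

Rewriting supply in inverse form: P = 44 + Q.
Equilibrium: 188 - 4Q = 44 + Q, so Q* = 28.8 and P* = 72.8.
Total surplus is the full triangle between the curves from 0 to Q*: (1/2)(28.8)(188 - 44) = 2073.6.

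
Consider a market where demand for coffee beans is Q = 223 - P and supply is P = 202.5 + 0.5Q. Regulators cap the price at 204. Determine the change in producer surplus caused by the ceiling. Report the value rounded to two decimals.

-44.44

Rewriting demand in inverse form: P = 223 - Q.
Free-market equilibrium: 223 - Q = 202.5 + 0.5Q gives Q* = 13.6667, P* = 209.3333.
At the ceiling price 204, quantity supplied is (204 - 202.5)/0.5 = 3; supply is the short side, so Q = 3 trades at P = 204.
PS goes from (1/2)(13.6667)(6.8333) = 46.6944 to 2.25 (computed as (204 - 202.5)(3) - (1/2)(0.5)(3)^2), a change of -44.4444.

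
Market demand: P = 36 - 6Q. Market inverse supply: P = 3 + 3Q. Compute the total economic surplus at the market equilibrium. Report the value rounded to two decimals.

60.50

Setting demand equal to supply, 33 = 9Q, so Q* = 3.6667 and P* = 14.
CS = (1/2)(3.6667)(22) = 40.3333 and PS = (1/2)(3.6667)(11) = 20.1667, so total surplus = 60.5.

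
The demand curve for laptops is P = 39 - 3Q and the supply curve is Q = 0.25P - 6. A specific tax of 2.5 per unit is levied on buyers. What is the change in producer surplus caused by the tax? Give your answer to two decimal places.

Rewriting supply in inverse form: P = 24 + 4Q.
Pre-tax equilibrium: 39 - 3Q = 24 + 4Q gives Q* = 2.1429, P* = 32.5714.
With the tax, buyers' net willingness to pay falls by 2.5: (39 - 2.5) - 3Q = 24 + 4Q, so Q_t = 1.7857. Buyers pay P_b = 33.6429; sellers receive P_s = P_b - 2.5 = 31.1429.
Producers lose the trapezoid between P_s and P* out to Q_t plus the triangle from Q_t to Q*: change in PS = 6.3776 - 9.1837 = -2.8061.

-2.81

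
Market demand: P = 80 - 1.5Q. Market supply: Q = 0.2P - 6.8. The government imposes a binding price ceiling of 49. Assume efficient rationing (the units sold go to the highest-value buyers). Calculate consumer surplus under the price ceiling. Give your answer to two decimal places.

86.25

Rewriting supply in inverse form: P = 34 + 5Q.
Free-market equilibrium: 80 - 1.5Q = 34 + 5Q gives Q* = 7.0769, P* = 69.3846.
At P = 49, sellers supply (49 - 34)/5 = 3 while buyers want more, so the quantity traded is 3 at price 49.
The demand price at Q = 3 is 75.5. CS is the trapezoid between demand and 49 over [0, 3]: (1/2)[(80 - 49) + (75.5 - 49)](3) = 86.25.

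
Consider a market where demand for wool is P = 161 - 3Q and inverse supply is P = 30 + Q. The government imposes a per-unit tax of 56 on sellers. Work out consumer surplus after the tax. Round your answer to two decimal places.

527.34

Pre-tax equilibrium: 161 - 3Q = 30 + Q gives Q* = 32.75, P* = 62.75.
A tax on sellers shifts supply up by 56: 161 - 3Q = 30 + Q + 56, so Q_t = 18.75. Buyers pay P_b = 104.75; sellers receive P_s = P_b - 56 = 48.75.
Consumer surplus is the triangle under demand above P_b: (1/2)(18.75)(161 - 104.75) = 527.3438.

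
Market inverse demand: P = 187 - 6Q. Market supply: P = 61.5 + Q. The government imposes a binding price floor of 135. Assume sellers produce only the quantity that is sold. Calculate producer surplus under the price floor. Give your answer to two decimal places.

Free-market equilibrium: 187 - 6Q = 61.5 + Q gives Q* = 17.9286, P* = 79.4286.
At P = 135, buyers demand (187 - 135)/6 = 8.6667 while sellers would supply more, so the quantity traded is 8.6667 at price 135.
The supply price at Q = 8.6667 is 70.1667. PS is the trapezoid between 135 and supply over [0, 8.6667]: (1/2)[(135 - 61.5) + (135 - 70.1667)](8.6667) = 599.4444.

599.44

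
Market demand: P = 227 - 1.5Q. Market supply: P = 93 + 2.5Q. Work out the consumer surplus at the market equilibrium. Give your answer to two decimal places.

841.69

Set 227 - 1.5Q = 93 + 2.5Q, which gives 134 = 4Q, so Q* = 33.5 and P* = 227 - 1.5(33.5) = 176.75.
CS is the area between the demand curve and P* from 0 to Q*: (1/2)(33.5)(50.25) = 841.6875.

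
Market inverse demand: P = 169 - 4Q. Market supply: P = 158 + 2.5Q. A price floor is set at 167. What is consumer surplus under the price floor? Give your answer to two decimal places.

Free-market equilibrium: 169 - 4Q = 158 + 2.5Q gives Q* = 1.6923, P* = 162.2308.
At P = 167, buyers demand (169 - 167)/4 = 0.5 while sellers would supply more, so the quantity traded is 0.5 at price 167.
CS is the triangle under demand above 167: (1/2)(0.5)(169 - 167) = 0.5.

0.50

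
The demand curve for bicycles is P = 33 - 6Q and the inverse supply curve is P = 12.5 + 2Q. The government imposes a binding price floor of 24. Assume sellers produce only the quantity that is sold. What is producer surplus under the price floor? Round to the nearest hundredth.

15.00

Free-market equilibrium: 33 - 6Q = 12.5 + 2Q gives Q* = 2.5625, P* = 17.625.
At P = 24, buyers demand (33 - 24)/6 = 1.5 while sellers would supply more, so the quantity traded is 1.5 at price 24.
The supply price at Q = 1.5 is 15.5. PS is the trapezoid between 24 and supply over [0, 1.5]: (1/2)[(24 - 12.5) + (24 - 15.5)](1.5) = 15.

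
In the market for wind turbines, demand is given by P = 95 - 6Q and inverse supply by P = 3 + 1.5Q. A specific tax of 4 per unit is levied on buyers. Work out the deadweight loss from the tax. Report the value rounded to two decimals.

1.07

Without the tax, 95 - 6Q = 3 + 1.5Q so Q* = 12.2667 and P* = 21.4.
A tax on buyers shifts demand down by 4: (95 - 4) - 6Q = 3 + 1.5Q, so Q_t = 11.7333. Buyers pay P_b = 24.6; sellers receive P_s = P_b - 4 = 20.6.
The welfare triangle lost has base Q* - Q_t = 0.5333 and height t = 4, so DWL = (1/2)(0.5333)(4) = 1.0667.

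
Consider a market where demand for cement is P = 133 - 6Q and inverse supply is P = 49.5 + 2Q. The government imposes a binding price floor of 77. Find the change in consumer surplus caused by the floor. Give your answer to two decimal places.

Free-market equilibrium: 133 - 6Q = 49.5 + 2Q gives Q* = 10.4375, P* = 70.375.
At P = 77, buyers demand (133 - 77)/6 = 9.3333 while sellers would supply more, so the quantity traded is 9.3333 at price 77.
CS goes from (1/2)(10.4375)(62.625) = 326.8242 to 261.3333 (computed as (133 - 77)(9.3333) - (1/2)(6)(9.3333)^2), a change of -65.4909.

-65.49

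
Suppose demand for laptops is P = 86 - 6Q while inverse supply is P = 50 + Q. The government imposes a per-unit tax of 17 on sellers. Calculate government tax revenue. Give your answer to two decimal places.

46.14

Without the tax, 86 - 6Q = 50 + Q so Q* = 5.1429 and P* = 55.1429.
A tax on sellers shifts supply up by 17: 86 - 6Q = 50 + Q + 17, so Q_t = 2.7143. Buyers pay P_b = 69.7143; sellers receive P_s = P_b - 17 = 52.7143.
Revenue is the tax times quantity traded: 17 x 2.7143 = 46.1429.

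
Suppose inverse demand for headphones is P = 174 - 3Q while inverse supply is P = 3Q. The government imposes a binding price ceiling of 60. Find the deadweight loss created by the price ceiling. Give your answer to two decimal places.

Without the control, 174 - 3Q = 3Q so Q* = 29 and P* = 87.
At the ceiling price 60, quantity supplied is (60 - 0)/3 = 20; supply is the short side, so Q = 20 trades at P = 60.
The lost-trades triangle has base Q* - 20 = 9 and height equal to the gap between the curves at Q = 20, which is 114 - 60 = 54. DWL = (1/2)(9)(54) = 243.

243.00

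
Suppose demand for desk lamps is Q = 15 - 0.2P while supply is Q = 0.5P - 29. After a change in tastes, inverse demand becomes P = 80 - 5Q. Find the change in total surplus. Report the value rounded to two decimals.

13.93

Rewriting demand in inverse form: P = 75 - 5Q.
Rewriting supply in inverse form: P = 58 + 2Q.
Initial equilibrium: Q_0 = 2.4286, P_0 = 62.8571; CS_0 = (1/2)(2.4286)(12.1429) = 14.7449, PS_0 = (1/2)(2.4286)(4.8571) = 5.898.
New equilibrium: 80 - 5Q = 58 + 2Q gives Q_1 = 3.1429, P_1 = 64.2857; CS_1 = 24.6939, PS_1 = 9.8776.
Change in total surplus = (24.6939 + 9.8776) - (14.7449 + 5.898) = 13.9286.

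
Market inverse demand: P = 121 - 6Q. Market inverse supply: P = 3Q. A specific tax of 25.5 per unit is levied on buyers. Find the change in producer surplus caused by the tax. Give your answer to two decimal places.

Pre-tax equilibrium: 121 - 6Q = 3Q gives Q* = 13.4444, P* = 40.3333.
A tax on buyers shifts demand down by 25.5: (121 - 25.5) - 6Q = 3Q, so Q_t = 10.6111. Buyers pay P_b = 57.3333; sellers receive P_s = P_b - 25.5 = 31.8333.
Producers lose the trapezoid between P_s and P* out to Q_t plus the triangle from Q_t to Q*: change in PS = 168.8935 - 271.1296 = -102.2361.

-102.24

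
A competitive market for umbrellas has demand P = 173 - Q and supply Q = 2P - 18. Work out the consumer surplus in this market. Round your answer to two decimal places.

5976.89

Rewriting supply in inverse form: P = 9 + 0.5Q.
Set 173 - Q = 9 + 0.5Q, which gives 164 = 1.5Q, so Q* = 109.3333 and P* = 173 - (109.3333) = 63.6667.
Consumer surplus is the triangle under demand above P*: (1/2)(109.3333)(173 - 63.6667) = (1/2)(109.3333)(109.3333) = 5976.8889.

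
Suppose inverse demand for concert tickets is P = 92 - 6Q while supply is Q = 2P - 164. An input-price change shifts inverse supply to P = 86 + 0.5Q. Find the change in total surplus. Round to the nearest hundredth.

-4.92

Rewriting supply in inverse form: P = 82 + 0.5Q.
Initial equilibrium: Q_0 = 1.5385, P_0 = 82.7692; CS_0 = (1/2)(1.5385)(9.2308) = 7.1006, PS_0 = (1/2)(1.5385)(0.7692) = 0.5917.
New equilibrium: 92 - 6Q = 86 + 0.5Q gives Q_1 = 0.9231, P_1 = 86.4615; CS_1 = 2.5562, PS_1 = 0.213.
Change in total surplus = (2.5562 + 0.213) - (7.1006 + 0.5917) = -4.9231.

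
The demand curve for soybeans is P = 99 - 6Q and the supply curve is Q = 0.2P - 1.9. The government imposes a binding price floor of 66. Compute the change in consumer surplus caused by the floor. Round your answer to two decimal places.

Rewriting supply in inverse form: P = 9.5 + 5Q.
Without the control, 99 - 6Q = 9.5 + 5Q so Q* = 8.1364 and P* = 50.1818.
At the floor price 66, quantity demanded is (99 - 66)/6 = 5.5; demand is the short side, so Q = 5.5 trades at P = 66.
CS goes from (1/2)(8.1364)(48.8182) = 198.6012 to 90.75 (computed as (99 - 66)(5.5) - (1/2)(6)(5.5)^2), a change of -107.8512.

-107.85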